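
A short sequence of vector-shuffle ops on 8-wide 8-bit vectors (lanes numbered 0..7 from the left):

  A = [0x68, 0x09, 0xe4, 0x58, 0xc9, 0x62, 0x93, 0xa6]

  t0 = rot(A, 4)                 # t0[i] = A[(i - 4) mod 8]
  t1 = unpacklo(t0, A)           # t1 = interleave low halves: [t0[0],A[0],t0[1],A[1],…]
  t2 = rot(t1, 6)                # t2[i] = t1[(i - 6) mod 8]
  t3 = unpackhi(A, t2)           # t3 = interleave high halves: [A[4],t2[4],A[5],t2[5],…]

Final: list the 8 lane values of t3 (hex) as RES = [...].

t0 = [0xc9, 0x62, 0x93, 0xa6, 0x68, 0x09, 0xe4, 0x58]
t1 = [0xc9, 0x68, 0x62, 0x09, 0x93, 0xe4, 0xa6, 0x58]
t2 = [0x62, 0x09, 0x93, 0xe4, 0xa6, 0x58, 0xc9, 0x68]
t3 = [0xc9, 0xa6, 0x62, 0x58, 0x93, 0xc9, 0xa6, 0x68]

RES = [ 0xc9  0xa6  0x62  0x58  0x93  0xc9  0xa6  0x68 ]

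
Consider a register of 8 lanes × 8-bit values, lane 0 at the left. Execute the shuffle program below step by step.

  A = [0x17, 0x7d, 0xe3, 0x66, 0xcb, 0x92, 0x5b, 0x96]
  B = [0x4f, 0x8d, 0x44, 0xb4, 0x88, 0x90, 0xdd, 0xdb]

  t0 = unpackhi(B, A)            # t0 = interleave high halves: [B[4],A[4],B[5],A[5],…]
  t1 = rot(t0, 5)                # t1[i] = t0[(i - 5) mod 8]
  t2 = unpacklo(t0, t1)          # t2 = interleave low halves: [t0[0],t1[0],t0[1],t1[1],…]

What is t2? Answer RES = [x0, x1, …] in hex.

RES = [ 0x88  0x92  0xcb  0xdd  0x90  0x5b  0x92  0xdb ]

  t0: 88 cb 90 92 dd 5b db 96
  t1: 92 dd 5b db 96 88 cb 90
  t2: 88 92 cb dd 90 5b 92 db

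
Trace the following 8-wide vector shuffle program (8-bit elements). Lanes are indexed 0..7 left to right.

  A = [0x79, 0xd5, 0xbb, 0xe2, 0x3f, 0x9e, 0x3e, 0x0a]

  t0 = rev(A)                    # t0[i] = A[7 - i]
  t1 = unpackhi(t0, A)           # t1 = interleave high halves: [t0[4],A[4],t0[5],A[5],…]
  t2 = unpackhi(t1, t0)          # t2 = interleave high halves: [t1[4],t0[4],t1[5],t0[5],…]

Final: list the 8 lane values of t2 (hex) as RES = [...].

RES = [ 0xd5  0xe2  0x3e  0xbb  0x79  0xd5  0x0a  0x79 ]

→ t0 |0a|3e|9e|3f|e2|bb|d5|79|
→ t1 |e2|3f|bb|9e|d5|3e|79|0a|
→ t2 |d5|e2|3e|bb|79|d5|0a|79|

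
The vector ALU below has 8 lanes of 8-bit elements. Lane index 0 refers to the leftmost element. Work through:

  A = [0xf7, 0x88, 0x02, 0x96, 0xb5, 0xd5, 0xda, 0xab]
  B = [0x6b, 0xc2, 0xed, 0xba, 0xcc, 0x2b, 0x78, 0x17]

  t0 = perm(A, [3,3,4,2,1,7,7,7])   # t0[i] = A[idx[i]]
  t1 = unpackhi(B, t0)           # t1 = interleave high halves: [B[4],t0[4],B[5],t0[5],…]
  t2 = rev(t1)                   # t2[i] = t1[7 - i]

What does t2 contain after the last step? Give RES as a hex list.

  t0: 96 96 b5 02 88 ab ab ab
  t1: cc 88 2b ab 78 ab 17 ab
  t2: ab 17 ab 78 ab 2b 88 cc

RES = [0xab, 0x17, 0xab, 0x78, 0xab, 0x2b, 0x88, 0xcc]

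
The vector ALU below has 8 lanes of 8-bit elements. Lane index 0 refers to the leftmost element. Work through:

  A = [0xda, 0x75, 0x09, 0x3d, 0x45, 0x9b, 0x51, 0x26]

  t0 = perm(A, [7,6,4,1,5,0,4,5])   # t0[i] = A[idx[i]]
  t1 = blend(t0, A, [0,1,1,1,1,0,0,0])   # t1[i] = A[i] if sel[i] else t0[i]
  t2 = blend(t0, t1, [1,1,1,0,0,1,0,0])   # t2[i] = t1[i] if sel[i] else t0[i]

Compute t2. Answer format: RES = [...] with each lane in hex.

RES = [ 0x26  0x75  0x09  0x75  0x9b  0xda  0x45  0x9b ]

  t0: 26 51 45 75 9b da 45 9b
  t1: 26 75 09 3d 45 da 45 9b
  t2: 26 75 09 75 9b da 45 9b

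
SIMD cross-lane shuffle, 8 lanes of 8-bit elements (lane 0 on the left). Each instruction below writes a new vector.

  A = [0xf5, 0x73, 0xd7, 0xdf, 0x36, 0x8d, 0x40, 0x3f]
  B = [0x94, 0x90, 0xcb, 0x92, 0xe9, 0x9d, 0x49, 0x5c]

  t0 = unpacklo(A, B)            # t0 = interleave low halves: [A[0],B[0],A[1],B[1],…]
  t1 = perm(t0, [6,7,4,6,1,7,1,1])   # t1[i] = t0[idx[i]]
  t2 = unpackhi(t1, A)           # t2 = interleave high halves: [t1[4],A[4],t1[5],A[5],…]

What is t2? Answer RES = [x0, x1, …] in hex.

  t0: f5 94 73 90 d7 cb df 92
  t1: df 92 d7 df 94 92 94 94
  t2: 94 36 92 8d 94 40 94 3f

RES = [0x94, 0x36, 0x92, 0x8d, 0x94, 0x40, 0x94, 0x3f]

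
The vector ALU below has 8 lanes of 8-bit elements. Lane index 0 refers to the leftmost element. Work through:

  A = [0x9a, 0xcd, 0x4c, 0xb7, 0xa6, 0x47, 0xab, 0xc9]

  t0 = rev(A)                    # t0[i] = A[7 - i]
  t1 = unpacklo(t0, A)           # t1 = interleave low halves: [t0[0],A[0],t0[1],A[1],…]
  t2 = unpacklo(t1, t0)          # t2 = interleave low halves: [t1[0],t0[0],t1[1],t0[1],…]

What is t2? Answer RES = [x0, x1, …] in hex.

RES = [ 0xc9  0xc9  0x9a  0xab  0xab  0x47  0xcd  0xa6 ]

  t0: c9 ab 47 a6 b7 4c cd 9a
  t1: c9 9a ab cd 47 4c a6 b7
  t2: c9 c9 9a ab ab 47 cd a6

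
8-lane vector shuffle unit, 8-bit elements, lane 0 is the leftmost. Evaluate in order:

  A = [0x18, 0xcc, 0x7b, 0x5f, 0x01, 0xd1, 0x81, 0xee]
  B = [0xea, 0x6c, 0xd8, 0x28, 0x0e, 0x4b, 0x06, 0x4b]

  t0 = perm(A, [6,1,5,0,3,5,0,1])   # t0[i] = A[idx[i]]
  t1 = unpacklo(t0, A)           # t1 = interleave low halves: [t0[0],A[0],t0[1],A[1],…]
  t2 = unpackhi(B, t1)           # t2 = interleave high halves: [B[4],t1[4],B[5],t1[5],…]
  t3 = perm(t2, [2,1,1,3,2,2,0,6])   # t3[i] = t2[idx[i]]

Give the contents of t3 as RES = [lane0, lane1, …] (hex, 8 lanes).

→ t0 |81|cc|d1|18|5f|d1|18|cc|
→ t1 |81|18|cc|cc|d1|7b|18|5f|
→ t2 |0e|d1|4b|7b|06|18|4b|5f|
→ t3 |4b|d1|d1|7b|4b|4b|0e|4b|

RES = [ 0x4b  0xd1  0xd1  0x7b  0x4b  0x4b  0x0e  0x4b ]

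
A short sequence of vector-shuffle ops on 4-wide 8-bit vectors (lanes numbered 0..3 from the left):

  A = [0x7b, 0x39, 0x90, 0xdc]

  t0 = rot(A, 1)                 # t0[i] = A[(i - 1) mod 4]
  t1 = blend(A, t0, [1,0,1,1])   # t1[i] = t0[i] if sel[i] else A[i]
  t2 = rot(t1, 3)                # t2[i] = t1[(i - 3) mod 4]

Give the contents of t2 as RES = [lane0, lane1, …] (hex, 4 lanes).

RES = [0x39, 0x39, 0x90, 0xdc]

→ t0 |dc|7b|39|90|
→ t1 |dc|39|39|90|
→ t2 |39|39|90|dc|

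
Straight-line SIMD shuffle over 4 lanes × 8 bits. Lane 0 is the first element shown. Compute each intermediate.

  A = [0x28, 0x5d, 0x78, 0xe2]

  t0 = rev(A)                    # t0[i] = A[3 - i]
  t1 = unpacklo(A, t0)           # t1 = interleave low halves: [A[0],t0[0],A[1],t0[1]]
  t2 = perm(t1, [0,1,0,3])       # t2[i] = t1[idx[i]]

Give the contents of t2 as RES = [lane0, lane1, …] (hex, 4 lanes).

RES = [ 0x28  0xe2  0x28  0x78 ]

  t0: e2 78 5d 28
  t1: 28 e2 5d 78
  t2: 28 e2 28 78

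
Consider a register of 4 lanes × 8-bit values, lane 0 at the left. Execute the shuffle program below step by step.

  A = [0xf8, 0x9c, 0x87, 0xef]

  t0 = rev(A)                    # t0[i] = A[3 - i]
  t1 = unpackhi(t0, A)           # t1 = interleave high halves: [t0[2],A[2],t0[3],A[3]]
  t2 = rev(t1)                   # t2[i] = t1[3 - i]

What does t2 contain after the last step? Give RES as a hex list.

t0 = [0xef, 0x87, 0x9c, 0xf8]
t1 = [0x9c, 0x87, 0xf8, 0xef]
t2 = [0xef, 0xf8, 0x87, 0x9c]

RES = [ 0xef  0xf8  0x87  0x9c ]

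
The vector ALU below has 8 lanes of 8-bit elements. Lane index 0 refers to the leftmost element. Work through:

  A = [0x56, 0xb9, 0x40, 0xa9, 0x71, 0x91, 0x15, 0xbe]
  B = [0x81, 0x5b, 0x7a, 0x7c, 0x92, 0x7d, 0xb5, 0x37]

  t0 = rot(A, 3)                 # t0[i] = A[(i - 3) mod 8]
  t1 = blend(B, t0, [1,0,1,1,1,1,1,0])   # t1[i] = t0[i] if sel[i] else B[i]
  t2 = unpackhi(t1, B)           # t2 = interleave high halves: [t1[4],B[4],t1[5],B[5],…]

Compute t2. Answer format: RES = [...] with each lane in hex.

t0 = [0x91, 0x15, 0xbe, 0x56, 0xb9, 0x40, 0xa9, 0x71]
t1 = [0x91, 0x5b, 0xbe, 0x56, 0xb9, 0x40, 0xa9, 0x37]
t2 = [0xb9, 0x92, 0x40, 0x7d, 0xa9, 0xb5, 0x37, 0x37]

RES = [0xb9, 0x92, 0x40, 0x7d, 0xa9, 0xb5, 0x37, 0x37]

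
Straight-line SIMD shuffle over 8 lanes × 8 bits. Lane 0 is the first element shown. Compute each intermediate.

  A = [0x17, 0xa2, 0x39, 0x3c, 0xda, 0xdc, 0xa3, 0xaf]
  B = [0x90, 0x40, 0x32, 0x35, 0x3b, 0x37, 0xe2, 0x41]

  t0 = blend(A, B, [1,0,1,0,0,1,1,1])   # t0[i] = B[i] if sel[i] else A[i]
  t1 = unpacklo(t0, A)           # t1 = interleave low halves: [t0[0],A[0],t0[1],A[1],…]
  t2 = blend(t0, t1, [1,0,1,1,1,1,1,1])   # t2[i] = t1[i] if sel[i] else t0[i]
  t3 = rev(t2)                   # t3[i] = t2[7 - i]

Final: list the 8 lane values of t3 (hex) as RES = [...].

RES = [0x3c, 0x3c, 0x39, 0x32, 0xa2, 0xa2, 0xa2, 0x90]

  t0: 90 a2 32 3c da 37 e2 41
  t1: 90 17 a2 a2 32 39 3c 3c
  t2: 90 a2 a2 a2 32 39 3c 3c
  t3: 3c 3c 39 32 a2 a2 a2 90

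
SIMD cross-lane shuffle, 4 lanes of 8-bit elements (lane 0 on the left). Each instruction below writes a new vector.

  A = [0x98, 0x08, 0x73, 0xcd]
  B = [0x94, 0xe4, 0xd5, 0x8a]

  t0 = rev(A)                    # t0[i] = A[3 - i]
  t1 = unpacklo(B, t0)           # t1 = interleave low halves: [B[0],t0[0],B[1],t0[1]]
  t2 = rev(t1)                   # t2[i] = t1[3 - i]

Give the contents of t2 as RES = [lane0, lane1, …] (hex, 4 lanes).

→ t0 |cd|73|08|98|
→ t1 |94|cd|e4|73|
→ t2 |73|e4|cd|94|

RES = [ 0x73  0xe4  0xcd  0x94 ]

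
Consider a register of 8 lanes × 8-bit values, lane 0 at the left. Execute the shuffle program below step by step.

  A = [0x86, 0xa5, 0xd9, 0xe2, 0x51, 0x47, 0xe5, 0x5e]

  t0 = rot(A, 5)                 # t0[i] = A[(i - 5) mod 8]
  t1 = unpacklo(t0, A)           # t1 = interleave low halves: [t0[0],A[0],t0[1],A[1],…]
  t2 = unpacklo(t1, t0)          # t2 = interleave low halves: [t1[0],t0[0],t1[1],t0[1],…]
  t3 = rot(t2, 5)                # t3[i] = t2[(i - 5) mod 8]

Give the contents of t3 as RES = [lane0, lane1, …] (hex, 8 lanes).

  t0: e2 51 47 e5 5e 86 a5 d9
  t1: e2 86 51 a5 47 d9 e5 e2
  t2: e2 e2 86 51 51 47 a5 e5
  t3: 51 51 47 a5 e5 e2 e2 86

RES = [ 0x51  0x51  0x47  0xa5  0xe5  0xe2  0xe2  0x86 ]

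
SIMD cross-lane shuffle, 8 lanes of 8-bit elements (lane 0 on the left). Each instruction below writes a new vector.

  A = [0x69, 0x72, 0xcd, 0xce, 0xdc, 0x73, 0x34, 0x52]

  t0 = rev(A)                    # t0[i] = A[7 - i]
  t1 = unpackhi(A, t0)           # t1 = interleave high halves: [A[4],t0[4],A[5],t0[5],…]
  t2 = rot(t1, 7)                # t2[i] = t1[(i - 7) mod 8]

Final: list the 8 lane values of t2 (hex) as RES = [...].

→ t0 |52|34|73|dc|ce|cd|72|69|
→ t1 |dc|ce|73|cd|34|72|52|69|
→ t2 |ce|73|cd|34|72|52|69|dc|

RES = [ 0xce  0x73  0xcd  0x34  0x72  0x52  0x69  0xdc ]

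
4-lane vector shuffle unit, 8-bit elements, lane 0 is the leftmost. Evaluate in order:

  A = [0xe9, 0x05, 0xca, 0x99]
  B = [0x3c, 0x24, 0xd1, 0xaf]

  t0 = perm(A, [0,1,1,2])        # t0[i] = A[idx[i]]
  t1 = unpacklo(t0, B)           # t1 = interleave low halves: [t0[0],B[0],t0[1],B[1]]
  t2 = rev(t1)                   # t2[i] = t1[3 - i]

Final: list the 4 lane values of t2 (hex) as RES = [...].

→ t0 |e9|05|05|ca|
→ t1 |e9|3c|05|24|
→ t2 |24|05|3c|e9|

RES = [0x24, 0x05, 0x3c, 0xe9]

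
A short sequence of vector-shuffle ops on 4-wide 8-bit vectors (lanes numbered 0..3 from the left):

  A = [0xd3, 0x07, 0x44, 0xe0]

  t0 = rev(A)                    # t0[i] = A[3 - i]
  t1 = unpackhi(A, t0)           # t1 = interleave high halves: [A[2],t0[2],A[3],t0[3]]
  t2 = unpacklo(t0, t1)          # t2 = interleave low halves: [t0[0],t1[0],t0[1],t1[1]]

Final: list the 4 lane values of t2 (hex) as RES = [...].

t0 = [0xe0, 0x44, 0x07, 0xd3]
t1 = [0x44, 0x07, 0xe0, 0xd3]
t2 = [0xe0, 0x44, 0x44, 0x07]

RES = [0xe0, 0x44, 0x44, 0x07]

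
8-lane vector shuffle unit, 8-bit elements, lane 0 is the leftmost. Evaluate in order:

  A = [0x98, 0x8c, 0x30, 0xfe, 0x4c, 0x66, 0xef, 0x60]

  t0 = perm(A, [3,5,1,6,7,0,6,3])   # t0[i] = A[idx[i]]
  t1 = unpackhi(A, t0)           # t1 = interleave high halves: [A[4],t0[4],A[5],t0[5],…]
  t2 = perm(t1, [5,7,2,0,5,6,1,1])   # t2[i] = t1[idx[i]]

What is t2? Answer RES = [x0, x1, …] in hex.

→ t0 |fe|66|8c|ef|60|98|ef|fe|
→ t1 |4c|60|66|98|ef|ef|60|fe|
→ t2 |ef|fe|66|4c|ef|60|60|60|

RES = [ 0xef  0xfe  0x66  0x4c  0xef  0x60  0x60  0x60 ]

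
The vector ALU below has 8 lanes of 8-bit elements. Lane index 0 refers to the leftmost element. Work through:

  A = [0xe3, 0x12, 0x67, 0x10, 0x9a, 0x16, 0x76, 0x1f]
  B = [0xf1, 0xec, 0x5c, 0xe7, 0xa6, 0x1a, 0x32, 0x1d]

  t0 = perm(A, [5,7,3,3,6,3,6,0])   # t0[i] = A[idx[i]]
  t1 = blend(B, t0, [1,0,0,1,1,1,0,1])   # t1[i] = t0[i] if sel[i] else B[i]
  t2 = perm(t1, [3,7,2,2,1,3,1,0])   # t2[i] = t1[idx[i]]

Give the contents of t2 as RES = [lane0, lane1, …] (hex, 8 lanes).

t0 = [0x16, 0x1f, 0x10, 0x10, 0x76, 0x10, 0x76, 0xe3]
t1 = [0x16, 0xec, 0x5c, 0x10, 0x76, 0x10, 0x32, 0xe3]
t2 = [0x10, 0xe3, 0x5c, 0x5c, 0xec, 0x10, 0xec, 0x16]

RES = [0x10, 0xe3, 0x5c, 0x5c, 0xec, 0x10, 0xec, 0x16]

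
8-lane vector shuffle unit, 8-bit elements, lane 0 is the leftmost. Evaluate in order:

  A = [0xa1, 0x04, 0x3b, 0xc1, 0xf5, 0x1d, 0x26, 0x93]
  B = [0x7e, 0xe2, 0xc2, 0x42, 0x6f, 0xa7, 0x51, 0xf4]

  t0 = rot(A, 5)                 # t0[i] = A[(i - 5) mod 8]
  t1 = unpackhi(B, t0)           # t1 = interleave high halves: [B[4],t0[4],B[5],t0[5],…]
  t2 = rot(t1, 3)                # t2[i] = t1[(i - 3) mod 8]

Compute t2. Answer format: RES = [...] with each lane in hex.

RES = [ 0x04  0xf4  0x3b  0x6f  0x93  0xa7  0xa1  0x51 ]

→ t0 |c1|f5|1d|26|93|a1|04|3b|
→ t1 |6f|93|a7|a1|51|04|f4|3b|
→ t2 |04|f4|3b|6f|93|a7|a1|51|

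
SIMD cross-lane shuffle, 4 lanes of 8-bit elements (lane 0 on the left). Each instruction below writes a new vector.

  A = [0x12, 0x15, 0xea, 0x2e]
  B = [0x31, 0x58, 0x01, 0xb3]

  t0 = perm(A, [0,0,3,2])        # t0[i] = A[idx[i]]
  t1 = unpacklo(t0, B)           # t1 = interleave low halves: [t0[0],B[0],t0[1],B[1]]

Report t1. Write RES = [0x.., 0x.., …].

RES = [0x12, 0x31, 0x12, 0x58]

t0 = [0x12, 0x12, 0x2e, 0xea]
t1 = [0x12, 0x31, 0x12, 0x58]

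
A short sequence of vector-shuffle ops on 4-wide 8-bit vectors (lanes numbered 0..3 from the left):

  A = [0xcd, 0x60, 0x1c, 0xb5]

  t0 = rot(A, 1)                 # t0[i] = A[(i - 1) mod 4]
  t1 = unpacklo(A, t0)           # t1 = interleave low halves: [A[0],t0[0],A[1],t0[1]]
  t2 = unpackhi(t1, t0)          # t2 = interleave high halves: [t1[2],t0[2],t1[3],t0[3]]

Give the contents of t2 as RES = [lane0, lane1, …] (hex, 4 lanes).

→ t0 |b5|cd|60|1c|
→ t1 |cd|b5|60|cd|
→ t2 |60|60|cd|1c|

RES = [0x60, 0x60, 0xcd, 0x1c]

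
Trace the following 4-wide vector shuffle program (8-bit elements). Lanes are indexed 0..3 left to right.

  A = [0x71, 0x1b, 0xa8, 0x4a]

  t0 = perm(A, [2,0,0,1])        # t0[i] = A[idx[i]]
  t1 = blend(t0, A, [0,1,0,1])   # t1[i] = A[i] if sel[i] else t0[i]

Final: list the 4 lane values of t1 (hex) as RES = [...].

RES = [ 0xa8  0x1b  0x71  0x4a ]

t0 = [0xa8, 0x71, 0x71, 0x1b]
t1 = [0xa8, 0x1b, 0x71, 0x4a]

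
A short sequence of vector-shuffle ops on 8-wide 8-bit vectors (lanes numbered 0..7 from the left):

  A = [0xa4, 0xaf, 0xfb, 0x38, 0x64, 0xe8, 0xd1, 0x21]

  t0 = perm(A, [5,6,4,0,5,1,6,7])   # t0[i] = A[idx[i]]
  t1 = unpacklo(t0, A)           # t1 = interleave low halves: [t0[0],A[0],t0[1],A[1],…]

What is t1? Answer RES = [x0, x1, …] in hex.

  t0: e8 d1 64 a4 e8 af d1 21
  t1: e8 a4 d1 af 64 fb a4 38

RES = [0xe8, 0xa4, 0xd1, 0xaf, 0x64, 0xfb, 0xa4, 0x38]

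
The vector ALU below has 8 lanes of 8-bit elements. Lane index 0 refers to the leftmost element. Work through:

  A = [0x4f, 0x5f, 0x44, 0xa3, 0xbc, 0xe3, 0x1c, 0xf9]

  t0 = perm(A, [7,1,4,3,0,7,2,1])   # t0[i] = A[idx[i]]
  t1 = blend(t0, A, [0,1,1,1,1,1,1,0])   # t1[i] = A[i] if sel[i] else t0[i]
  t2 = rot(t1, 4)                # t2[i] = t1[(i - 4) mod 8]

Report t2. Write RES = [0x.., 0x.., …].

→ t0 |f9|5f|bc|a3|4f|f9|44|5f|
→ t1 |f9|5f|44|a3|bc|e3|1c|5f|
→ t2 |bc|e3|1c|5f|f9|5f|44|a3|

RES = [ 0xbc  0xe3  0x1c  0x5f  0xf9  0x5f  0x44  0xa3 ]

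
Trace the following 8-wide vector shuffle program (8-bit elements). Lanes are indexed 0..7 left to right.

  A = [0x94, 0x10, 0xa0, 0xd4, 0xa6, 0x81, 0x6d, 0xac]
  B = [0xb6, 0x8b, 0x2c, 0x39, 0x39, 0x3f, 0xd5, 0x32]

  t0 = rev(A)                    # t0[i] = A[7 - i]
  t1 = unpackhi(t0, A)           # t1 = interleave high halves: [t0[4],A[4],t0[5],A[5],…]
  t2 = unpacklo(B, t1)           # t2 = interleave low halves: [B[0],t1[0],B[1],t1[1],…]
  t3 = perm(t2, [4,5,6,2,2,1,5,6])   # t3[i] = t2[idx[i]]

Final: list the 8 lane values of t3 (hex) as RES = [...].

→ t0 |ac|6d|81|a6|d4|a0|10|94|
→ t1 |d4|a6|a0|81|10|6d|94|ac|
→ t2 |b6|d4|8b|a6|2c|a0|39|81|
→ t3 |2c|a0|39|8b|8b|d4|a0|39|

RES = [ 0x2c  0xa0  0x39  0x8b  0x8b  0xd4  0xa0  0x39 ]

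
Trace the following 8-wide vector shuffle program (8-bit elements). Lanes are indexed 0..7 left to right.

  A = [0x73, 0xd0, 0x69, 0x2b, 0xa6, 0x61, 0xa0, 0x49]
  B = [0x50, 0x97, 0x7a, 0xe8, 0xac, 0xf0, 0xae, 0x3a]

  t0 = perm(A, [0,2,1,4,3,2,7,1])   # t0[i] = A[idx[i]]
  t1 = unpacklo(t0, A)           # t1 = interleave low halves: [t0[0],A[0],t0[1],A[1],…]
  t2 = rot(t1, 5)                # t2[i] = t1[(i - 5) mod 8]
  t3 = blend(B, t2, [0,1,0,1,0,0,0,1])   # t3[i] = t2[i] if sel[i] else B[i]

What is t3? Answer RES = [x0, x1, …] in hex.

RES = [0x50, 0xd0, 0x7a, 0xa6, 0xac, 0xf0, 0xae, 0x69]

  t0: 73 69 d0 a6 2b 69 49 d0
  t1: 73 73 69 d0 d0 69 a6 2b
  t2: d0 d0 69 a6 2b 73 73 69
  t3: 50 d0 7a a6 ac f0 ae 69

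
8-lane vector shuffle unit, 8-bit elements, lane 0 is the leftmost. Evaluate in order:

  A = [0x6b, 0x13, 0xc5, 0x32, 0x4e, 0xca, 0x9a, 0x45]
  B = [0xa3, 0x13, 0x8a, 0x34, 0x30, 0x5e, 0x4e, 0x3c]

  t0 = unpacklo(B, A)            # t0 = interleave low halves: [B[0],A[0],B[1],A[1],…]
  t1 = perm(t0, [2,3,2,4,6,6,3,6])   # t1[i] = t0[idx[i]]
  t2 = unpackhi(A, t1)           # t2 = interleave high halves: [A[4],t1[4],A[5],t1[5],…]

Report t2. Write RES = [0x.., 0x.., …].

t0 = [0xa3, 0x6b, 0x13, 0x13, 0x8a, 0xc5, 0x34, 0x32]
t1 = [0x13, 0x13, 0x13, 0x8a, 0x34, 0x34, 0x13, 0x34]
t2 = [0x4e, 0x34, 0xca, 0x34, 0x9a, 0x13, 0x45, 0x34]

RES = [ 0x4e  0x34  0xca  0x34  0x9a  0x13  0x45  0x34 ]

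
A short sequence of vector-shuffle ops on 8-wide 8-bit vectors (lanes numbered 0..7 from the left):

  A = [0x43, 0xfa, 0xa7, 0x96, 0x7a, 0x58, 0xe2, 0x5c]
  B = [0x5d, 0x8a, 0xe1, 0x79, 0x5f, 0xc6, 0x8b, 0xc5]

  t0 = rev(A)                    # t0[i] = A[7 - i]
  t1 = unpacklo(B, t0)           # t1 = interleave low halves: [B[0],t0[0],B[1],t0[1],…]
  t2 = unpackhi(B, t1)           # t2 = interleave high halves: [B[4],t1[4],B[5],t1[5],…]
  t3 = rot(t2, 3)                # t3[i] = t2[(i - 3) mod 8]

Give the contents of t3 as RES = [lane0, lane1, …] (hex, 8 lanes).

→ t0 |5c|e2|58|7a|96|a7|fa|43|
→ t1 |5d|5c|8a|e2|e1|58|79|7a|
→ t2 |5f|e1|c6|58|8b|79|c5|7a|
→ t3 |79|c5|7a|5f|e1|c6|58|8b|

RES = [ 0x79  0xc5  0x7a  0x5f  0xe1  0xc6  0x58  0x8b ]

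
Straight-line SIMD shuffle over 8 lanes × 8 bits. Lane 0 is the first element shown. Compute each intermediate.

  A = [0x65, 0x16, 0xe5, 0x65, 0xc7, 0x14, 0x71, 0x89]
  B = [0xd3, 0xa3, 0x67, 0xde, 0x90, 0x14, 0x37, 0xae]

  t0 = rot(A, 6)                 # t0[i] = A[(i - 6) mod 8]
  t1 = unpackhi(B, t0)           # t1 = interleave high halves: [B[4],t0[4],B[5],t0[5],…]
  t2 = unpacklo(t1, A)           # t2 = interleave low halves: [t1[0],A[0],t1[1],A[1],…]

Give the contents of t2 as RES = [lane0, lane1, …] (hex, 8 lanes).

RES = [ 0x90  0x65  0x71  0x16  0x14  0xe5  0x89  0x65 ]

t0 = [0xe5, 0x65, 0xc7, 0x14, 0x71, 0x89, 0x65, 0x16]
t1 = [0x90, 0x71, 0x14, 0x89, 0x37, 0x65, 0xae, 0x16]
t2 = [0x90, 0x65, 0x71, 0x16, 0x14, 0xe5, 0x89, 0x65]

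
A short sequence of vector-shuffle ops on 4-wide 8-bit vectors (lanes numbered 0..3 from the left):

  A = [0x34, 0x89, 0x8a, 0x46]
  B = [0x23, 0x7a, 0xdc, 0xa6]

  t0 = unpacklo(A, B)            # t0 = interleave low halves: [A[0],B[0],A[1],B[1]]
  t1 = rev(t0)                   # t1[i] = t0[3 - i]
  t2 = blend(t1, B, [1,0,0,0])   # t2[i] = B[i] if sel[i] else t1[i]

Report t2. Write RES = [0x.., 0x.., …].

  t0: 34 23 89 7a
  t1: 7a 89 23 34
  t2: 23 89 23 34

RES = [ 0x23  0x89  0x23  0x34 ]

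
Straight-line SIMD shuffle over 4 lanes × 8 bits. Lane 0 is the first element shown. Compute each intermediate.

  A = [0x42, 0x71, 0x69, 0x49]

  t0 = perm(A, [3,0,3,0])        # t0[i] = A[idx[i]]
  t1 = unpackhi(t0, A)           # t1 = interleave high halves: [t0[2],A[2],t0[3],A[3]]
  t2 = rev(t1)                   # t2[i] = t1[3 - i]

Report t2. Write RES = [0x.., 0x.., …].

RES = [ 0x49  0x42  0x69  0x49 ]

t0 = [0x49, 0x42, 0x49, 0x42]
t1 = [0x49, 0x69, 0x42, 0x49]
t2 = [0x49, 0x42, 0x69, 0x49]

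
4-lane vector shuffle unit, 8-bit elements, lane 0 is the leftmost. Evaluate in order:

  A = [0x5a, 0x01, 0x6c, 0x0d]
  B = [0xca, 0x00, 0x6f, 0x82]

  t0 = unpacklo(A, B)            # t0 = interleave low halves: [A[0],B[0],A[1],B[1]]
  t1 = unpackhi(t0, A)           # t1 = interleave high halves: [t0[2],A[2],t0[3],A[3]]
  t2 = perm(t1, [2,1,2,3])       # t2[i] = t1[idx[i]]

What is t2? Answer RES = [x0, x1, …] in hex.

RES = [ 0x00  0x6c  0x00  0x0d ]

  t0: 5a ca 01 00
  t1: 01 6c 00 0d
  t2: 00 6c 00 0d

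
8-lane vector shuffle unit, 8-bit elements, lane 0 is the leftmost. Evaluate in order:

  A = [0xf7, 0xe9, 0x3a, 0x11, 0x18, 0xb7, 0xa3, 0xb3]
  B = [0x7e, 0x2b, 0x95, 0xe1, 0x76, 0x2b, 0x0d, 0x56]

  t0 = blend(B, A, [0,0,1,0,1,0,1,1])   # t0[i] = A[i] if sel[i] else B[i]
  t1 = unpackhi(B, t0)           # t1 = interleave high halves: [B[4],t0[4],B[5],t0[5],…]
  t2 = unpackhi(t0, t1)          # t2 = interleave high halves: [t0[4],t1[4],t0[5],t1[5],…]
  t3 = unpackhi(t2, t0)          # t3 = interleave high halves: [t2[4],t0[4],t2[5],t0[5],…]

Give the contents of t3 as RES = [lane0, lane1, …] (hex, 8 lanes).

RES = [0xa3, 0x18, 0x56, 0x2b, 0xb3, 0xa3, 0xb3, 0xb3]

  t0: 7e 2b 3a e1 18 2b a3 b3
  t1: 76 18 2b 2b 0d a3 56 b3
  t2: 18 0d 2b a3 a3 56 b3 b3
  t3: a3 18 56 2b b3 a3 b3 b3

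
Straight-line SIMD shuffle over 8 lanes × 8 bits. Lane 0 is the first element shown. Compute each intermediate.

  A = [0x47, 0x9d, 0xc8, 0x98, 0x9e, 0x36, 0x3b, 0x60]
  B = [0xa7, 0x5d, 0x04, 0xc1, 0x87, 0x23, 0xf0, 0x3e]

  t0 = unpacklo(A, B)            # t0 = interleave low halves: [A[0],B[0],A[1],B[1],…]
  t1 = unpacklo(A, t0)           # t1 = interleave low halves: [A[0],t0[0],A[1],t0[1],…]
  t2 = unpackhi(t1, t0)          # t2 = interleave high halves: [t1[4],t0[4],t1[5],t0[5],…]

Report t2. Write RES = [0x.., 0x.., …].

RES = [ 0xc8  0xc8  0x9d  0x04  0x98  0x98  0x5d  0xc1 ]

  t0: 47 a7 9d 5d c8 04 98 c1
  t1: 47 47 9d a7 c8 9d 98 5d
  t2: c8 c8 9d 04 98 98 5d c1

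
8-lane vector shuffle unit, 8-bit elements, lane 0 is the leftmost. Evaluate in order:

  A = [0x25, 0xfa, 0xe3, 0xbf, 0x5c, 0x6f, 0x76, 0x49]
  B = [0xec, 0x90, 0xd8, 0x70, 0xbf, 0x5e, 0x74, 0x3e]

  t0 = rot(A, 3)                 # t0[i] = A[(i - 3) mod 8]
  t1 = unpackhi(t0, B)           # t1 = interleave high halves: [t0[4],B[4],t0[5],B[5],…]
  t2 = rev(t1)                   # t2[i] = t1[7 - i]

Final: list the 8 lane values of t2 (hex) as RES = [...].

RES = [0x3e, 0x5c, 0x74, 0xbf, 0x5e, 0xe3, 0xbf, 0xfa]

t0 = [0x6f, 0x76, 0x49, 0x25, 0xfa, 0xe3, 0xbf, 0x5c]
t1 = [0xfa, 0xbf, 0xe3, 0x5e, 0xbf, 0x74, 0x5c, 0x3e]
t2 = [0x3e, 0x5c, 0x74, 0xbf, 0x5e, 0xe3, 0xbf, 0xfa]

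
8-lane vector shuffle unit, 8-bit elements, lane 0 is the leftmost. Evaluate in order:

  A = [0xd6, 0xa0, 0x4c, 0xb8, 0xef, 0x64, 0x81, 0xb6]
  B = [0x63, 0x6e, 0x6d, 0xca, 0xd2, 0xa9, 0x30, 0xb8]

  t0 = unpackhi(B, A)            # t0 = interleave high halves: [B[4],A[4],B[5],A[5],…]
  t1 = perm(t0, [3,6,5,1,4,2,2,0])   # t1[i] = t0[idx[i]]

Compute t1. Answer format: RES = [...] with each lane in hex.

→ t0 |d2|ef|a9|64|30|81|b8|b6|
→ t1 |64|b8|81|ef|30|a9|a9|d2|

RES = [ 0x64  0xb8  0x81  0xef  0x30  0xa9  0xa9  0xd2 ]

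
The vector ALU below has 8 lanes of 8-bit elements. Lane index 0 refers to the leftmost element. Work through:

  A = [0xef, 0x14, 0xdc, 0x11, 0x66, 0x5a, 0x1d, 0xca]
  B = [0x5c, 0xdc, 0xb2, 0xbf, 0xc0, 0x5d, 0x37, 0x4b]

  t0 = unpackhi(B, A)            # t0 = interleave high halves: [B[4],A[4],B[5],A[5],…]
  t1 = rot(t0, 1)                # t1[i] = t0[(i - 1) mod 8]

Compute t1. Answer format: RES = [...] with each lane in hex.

RES = [ 0xca  0xc0  0x66  0x5d  0x5a  0x37  0x1d  0x4b ]

  t0: c0 66 5d 5a 37 1d 4b ca
  t1: ca c0 66 5d 5a 37 1d 4b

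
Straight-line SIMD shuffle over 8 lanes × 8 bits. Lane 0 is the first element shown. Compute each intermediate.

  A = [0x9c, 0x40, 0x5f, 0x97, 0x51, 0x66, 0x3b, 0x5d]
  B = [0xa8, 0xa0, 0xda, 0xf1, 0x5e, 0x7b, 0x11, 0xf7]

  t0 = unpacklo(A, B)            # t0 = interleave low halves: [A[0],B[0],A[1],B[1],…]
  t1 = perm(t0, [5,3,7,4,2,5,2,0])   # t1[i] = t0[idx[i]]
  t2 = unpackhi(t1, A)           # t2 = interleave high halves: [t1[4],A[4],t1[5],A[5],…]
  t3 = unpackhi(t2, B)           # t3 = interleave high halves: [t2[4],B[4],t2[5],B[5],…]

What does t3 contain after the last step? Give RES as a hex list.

RES = [ 0x40  0x5e  0x3b  0x7b  0x9c  0x11  0x5d  0xf7 ]

→ t0 |9c|a8|40|a0|5f|da|97|f1|
→ t1 |da|a0|f1|5f|40|da|40|9c|
→ t2 |40|51|da|66|40|3b|9c|5d|
→ t3 |40|5e|3b|7b|9c|11|5d|f7|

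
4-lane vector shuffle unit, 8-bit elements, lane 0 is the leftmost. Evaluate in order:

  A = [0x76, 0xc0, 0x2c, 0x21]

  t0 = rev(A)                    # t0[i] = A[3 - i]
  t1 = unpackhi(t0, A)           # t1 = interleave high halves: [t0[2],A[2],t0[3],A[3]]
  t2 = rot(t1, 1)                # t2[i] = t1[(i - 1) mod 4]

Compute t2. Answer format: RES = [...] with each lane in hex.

  t0: 21 2c c0 76
  t1: c0 2c 76 21
  t2: 21 c0 2c 76

RES = [ 0x21  0xc0  0x2c  0x76 ]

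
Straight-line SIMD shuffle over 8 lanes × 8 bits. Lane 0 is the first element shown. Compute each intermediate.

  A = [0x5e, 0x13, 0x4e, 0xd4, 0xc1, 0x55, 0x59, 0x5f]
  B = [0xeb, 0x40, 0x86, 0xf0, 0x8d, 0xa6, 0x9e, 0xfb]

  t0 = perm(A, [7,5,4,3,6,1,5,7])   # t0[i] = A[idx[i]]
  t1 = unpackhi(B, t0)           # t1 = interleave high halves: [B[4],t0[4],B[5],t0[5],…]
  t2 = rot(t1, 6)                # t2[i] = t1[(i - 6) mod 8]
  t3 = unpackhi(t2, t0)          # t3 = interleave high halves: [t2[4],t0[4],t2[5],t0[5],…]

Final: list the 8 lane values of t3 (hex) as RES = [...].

  t0: 5f 55 c1 d4 59 13 55 5f
  t1: 8d 59 a6 13 9e 55 fb 5f
  t2: a6 13 9e 55 fb 5f 8d 59
  t3: fb 59 5f 13 8d 55 59 5f

RES = [ 0xfb  0x59  0x5f  0x13  0x8d  0x55  0x59  0x5f ]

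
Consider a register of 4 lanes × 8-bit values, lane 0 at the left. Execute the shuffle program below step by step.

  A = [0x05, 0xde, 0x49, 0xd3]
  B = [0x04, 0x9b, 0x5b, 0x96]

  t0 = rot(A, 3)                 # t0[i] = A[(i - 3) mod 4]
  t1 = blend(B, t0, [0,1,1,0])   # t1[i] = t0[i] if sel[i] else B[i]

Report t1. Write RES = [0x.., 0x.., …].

RES = [ 0x04  0x49  0xd3  0x96 ]

→ t0 |de|49|d3|05|
→ t1 |04|49|d3|96|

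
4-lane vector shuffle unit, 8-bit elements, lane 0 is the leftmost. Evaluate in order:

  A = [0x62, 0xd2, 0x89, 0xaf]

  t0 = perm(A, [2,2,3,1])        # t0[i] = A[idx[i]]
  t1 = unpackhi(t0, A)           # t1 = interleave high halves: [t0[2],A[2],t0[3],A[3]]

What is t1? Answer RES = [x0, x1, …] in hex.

  t0: 89 89 af d2
  t1: af 89 d2 af

RES = [ 0xaf  0x89  0xd2  0xaf ]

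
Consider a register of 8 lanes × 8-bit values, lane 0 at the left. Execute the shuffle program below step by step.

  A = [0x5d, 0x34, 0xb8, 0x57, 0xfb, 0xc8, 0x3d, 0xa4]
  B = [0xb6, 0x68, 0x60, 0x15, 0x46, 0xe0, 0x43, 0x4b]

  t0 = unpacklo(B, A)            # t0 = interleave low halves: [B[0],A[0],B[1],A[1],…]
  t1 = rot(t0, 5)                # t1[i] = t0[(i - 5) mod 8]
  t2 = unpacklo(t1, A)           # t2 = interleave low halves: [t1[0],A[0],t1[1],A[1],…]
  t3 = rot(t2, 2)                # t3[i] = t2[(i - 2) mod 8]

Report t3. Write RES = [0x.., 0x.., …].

t0 = [0xb6, 0x5d, 0x68, 0x34, 0x60, 0xb8, 0x15, 0x57]
t1 = [0x34, 0x60, 0xb8, 0x15, 0x57, 0xb6, 0x5d, 0x68]
t2 = [0x34, 0x5d, 0x60, 0x34, 0xb8, 0xb8, 0x15, 0x57]
t3 = [0x15, 0x57, 0x34, 0x5d, 0x60, 0x34, 0xb8, 0xb8]

RES = [ 0x15  0x57  0x34  0x5d  0x60  0x34  0xb8  0xb8 ]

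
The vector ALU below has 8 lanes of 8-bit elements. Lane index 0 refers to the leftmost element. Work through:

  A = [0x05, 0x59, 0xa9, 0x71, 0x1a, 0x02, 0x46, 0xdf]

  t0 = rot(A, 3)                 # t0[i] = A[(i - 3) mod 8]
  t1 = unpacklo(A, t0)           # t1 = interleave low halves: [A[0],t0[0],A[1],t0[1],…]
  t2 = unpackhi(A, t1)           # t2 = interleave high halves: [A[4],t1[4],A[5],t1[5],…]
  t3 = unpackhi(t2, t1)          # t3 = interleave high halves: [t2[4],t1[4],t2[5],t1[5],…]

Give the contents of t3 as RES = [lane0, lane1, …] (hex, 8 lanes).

  t0: 02 46 df 05 59 a9 71 1a
  t1: 05 02 59 46 a9 df 71 05
  t2: 1a a9 02 df 46 71 df 05
  t3: 46 a9 71 df df 71 05 05

RES = [0x46, 0xa9, 0x71, 0xdf, 0xdf, 0x71, 0x05, 0x05]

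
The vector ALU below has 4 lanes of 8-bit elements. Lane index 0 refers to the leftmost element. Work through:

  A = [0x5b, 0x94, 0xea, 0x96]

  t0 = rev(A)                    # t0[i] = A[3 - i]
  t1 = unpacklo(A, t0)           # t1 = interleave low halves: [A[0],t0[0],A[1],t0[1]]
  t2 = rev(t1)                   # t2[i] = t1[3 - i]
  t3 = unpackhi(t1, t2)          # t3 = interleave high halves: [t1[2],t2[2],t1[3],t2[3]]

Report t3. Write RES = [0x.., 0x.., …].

RES = [0x94, 0x96, 0xea, 0x5b]

  t0: 96 ea 94 5b
  t1: 5b 96 94 ea
  t2: ea 94 96 5b
  t3: 94 96 ea 5b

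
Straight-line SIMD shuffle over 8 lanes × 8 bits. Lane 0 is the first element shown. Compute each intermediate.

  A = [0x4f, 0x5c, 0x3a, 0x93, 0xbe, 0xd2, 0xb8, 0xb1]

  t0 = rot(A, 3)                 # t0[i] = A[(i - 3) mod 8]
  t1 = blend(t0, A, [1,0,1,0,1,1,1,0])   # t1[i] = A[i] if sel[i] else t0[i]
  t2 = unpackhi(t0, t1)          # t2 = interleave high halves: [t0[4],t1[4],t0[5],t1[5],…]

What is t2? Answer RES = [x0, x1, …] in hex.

RES = [ 0x5c  0xbe  0x3a  0xd2  0x93  0xb8  0xbe  0xbe ]

→ t0 |d2|b8|b1|4f|5c|3a|93|be|
→ t1 |4f|b8|3a|4f|be|d2|b8|be|
→ t2 |5c|be|3a|d2|93|b8|be|be|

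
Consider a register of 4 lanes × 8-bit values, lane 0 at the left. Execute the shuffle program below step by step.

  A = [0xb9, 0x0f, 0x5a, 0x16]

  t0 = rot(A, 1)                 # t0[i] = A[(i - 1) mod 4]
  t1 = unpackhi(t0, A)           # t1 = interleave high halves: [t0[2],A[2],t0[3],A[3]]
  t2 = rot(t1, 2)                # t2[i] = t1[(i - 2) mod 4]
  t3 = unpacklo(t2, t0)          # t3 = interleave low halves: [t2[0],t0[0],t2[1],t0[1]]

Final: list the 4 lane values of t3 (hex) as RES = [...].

RES = [0x5a, 0x16, 0x16, 0xb9]

t0 = [0x16, 0xb9, 0x0f, 0x5a]
t1 = [0x0f, 0x5a, 0x5a, 0x16]
t2 = [0x5a, 0x16, 0x0f, 0x5a]
t3 = [0x5a, 0x16, 0x16, 0xb9]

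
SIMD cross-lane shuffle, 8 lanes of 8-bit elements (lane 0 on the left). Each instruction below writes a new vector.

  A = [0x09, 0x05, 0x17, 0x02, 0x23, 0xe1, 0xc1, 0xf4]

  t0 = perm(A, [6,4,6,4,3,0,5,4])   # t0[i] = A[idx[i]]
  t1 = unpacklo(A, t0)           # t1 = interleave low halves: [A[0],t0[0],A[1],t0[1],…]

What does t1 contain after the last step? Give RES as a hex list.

t0 = [0xc1, 0x23, 0xc1, 0x23, 0x02, 0x09, 0xe1, 0x23]
t1 = [0x09, 0xc1, 0x05, 0x23, 0x17, 0xc1, 0x02, 0x23]

RES = [0x09, 0xc1, 0x05, 0x23, 0x17, 0xc1, 0x02, 0x23]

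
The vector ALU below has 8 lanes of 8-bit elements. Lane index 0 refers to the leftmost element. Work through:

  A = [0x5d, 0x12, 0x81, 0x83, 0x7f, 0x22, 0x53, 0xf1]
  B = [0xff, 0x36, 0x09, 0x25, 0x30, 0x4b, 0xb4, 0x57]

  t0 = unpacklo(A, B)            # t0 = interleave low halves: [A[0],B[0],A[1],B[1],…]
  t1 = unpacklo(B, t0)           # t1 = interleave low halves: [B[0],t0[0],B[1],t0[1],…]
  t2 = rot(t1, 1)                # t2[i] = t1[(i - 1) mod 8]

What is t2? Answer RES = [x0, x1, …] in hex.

RES = [ 0x36  0xff  0x5d  0x36  0xff  0x09  0x12  0x25 ]

→ t0 |5d|ff|12|36|81|09|83|25|
→ t1 |ff|5d|36|ff|09|12|25|36|
→ t2 |36|ff|5d|36|ff|09|12|25|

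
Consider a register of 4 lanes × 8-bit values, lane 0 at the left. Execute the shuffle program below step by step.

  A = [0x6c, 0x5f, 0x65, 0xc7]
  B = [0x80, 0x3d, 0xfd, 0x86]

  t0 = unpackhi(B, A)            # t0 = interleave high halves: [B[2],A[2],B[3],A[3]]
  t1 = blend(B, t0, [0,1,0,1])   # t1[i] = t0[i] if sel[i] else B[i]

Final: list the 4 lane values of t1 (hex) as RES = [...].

→ t0 |fd|65|86|c7|
→ t1 |80|65|fd|c7|

RES = [ 0x80  0x65  0xfd  0xc7 ]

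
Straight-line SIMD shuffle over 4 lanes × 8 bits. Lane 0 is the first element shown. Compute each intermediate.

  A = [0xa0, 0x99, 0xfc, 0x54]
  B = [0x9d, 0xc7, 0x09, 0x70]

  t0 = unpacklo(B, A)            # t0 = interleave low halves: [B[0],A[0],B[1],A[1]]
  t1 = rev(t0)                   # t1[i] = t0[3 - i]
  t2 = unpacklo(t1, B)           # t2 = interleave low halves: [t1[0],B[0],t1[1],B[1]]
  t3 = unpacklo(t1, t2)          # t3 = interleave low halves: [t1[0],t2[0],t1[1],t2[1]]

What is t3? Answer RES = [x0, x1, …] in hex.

RES = [ 0x99  0x99  0xc7  0x9d ]

  t0: 9d a0 c7 99
  t1: 99 c7 a0 9d
  t2: 99 9d c7 c7
  t3: 99 99 c7 9d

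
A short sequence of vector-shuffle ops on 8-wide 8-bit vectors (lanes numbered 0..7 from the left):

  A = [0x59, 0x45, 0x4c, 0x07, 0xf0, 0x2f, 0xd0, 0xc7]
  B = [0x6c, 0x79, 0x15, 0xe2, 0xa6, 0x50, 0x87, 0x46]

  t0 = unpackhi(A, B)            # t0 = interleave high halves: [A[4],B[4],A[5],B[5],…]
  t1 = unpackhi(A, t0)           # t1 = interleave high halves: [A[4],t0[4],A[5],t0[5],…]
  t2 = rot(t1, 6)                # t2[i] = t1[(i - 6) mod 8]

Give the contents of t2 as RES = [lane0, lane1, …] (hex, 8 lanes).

t0 = [0xf0, 0xa6, 0x2f, 0x50, 0xd0, 0x87, 0xc7, 0x46]
t1 = [0xf0, 0xd0, 0x2f, 0x87, 0xd0, 0xc7, 0xc7, 0x46]
t2 = [0x2f, 0x87, 0xd0, 0xc7, 0xc7, 0x46, 0xf0, 0xd0]

RES = [ 0x2f  0x87  0xd0  0xc7  0xc7  0x46  0xf0  0xd0 ]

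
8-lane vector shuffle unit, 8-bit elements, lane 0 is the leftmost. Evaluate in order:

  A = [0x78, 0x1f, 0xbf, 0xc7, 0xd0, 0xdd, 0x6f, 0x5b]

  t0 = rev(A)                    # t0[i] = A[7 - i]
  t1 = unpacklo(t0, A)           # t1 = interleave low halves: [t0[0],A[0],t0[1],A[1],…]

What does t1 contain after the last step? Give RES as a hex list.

t0 = [0x5b, 0x6f, 0xdd, 0xd0, 0xc7, 0xbf, 0x1f, 0x78]
t1 = [0x5b, 0x78, 0x6f, 0x1f, 0xdd, 0xbf, 0xd0, 0xc7]

RES = [ 0x5b  0x78  0x6f  0x1f  0xdd  0xbf  0xd0  0xc7 ]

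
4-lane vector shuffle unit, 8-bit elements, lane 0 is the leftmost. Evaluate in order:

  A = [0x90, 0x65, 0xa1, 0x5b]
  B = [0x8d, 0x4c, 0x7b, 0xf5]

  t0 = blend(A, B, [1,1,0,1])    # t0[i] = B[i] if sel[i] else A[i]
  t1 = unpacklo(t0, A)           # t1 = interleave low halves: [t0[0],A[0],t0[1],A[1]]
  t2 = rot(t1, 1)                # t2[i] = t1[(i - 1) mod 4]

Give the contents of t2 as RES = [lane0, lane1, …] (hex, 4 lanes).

RES = [0x65, 0x8d, 0x90, 0x4c]

  t0: 8d 4c a1 f5
  t1: 8d 90 4c 65
  t2: 65 8d 90 4c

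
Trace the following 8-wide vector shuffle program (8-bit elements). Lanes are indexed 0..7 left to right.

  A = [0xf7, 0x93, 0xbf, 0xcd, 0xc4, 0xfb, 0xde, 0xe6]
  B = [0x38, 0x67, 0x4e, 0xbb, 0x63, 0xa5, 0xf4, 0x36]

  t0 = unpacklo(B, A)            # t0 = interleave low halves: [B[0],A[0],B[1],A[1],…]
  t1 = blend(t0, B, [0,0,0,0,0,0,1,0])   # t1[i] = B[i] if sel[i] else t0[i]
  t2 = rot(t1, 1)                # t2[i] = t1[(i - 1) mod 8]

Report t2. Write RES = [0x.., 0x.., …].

RES = [ 0xcd  0x38  0xf7  0x67  0x93  0x4e  0xbf  0xf4 ]

→ t0 |38|f7|67|93|4e|bf|bb|cd|
→ t1 |38|f7|67|93|4e|bf|f4|cd|
→ t2 |cd|38|f7|67|93|4e|bf|f4|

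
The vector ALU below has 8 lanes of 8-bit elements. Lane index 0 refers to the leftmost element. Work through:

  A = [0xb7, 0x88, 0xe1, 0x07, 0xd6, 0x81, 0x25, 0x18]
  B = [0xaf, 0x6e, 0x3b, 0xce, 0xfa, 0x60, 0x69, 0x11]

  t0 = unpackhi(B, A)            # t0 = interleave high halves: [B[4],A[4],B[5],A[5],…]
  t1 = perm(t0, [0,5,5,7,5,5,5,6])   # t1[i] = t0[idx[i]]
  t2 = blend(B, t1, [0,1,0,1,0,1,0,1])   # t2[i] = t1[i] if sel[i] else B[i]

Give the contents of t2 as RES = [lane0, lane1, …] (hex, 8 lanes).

RES = [0xaf, 0x25, 0x3b, 0x18, 0xfa, 0x25, 0x69, 0x11]

t0 = [0xfa, 0xd6, 0x60, 0x81, 0x69, 0x25, 0x11, 0x18]
t1 = [0xfa, 0x25, 0x25, 0x18, 0x25, 0x25, 0x25, 0x11]
t2 = [0xaf, 0x25, 0x3b, 0x18, 0xfa, 0x25, 0x69, 0x11]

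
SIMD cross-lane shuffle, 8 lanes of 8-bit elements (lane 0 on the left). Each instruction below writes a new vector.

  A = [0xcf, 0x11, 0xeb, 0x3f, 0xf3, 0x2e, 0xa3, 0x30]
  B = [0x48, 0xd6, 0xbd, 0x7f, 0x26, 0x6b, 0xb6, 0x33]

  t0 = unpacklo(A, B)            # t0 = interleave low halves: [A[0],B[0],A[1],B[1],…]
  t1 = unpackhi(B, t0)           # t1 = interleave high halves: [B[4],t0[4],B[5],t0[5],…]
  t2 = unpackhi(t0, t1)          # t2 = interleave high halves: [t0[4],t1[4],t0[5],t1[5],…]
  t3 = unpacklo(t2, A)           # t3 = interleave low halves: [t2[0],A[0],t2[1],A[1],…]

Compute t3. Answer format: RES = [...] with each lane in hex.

  t0: cf 48 11 d6 eb bd 3f 7f
  t1: 26 eb 6b bd b6 3f 33 7f
  t2: eb b6 bd 3f 3f 33 7f 7f
  t3: eb cf b6 11 bd eb 3f 3f

RES = [0xeb, 0xcf, 0xb6, 0x11, 0xbd, 0xeb, 0x3f, 0x3f]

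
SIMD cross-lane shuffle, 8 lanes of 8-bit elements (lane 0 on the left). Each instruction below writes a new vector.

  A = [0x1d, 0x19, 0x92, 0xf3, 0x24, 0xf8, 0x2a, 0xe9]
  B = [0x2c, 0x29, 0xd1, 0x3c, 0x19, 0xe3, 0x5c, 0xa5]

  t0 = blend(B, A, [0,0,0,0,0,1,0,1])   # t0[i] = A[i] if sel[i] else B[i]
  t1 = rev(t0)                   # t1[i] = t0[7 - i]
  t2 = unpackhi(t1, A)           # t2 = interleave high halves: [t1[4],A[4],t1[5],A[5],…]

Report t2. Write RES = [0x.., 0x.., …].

RES = [0x3c, 0x24, 0xd1, 0xf8, 0x29, 0x2a, 0x2c, 0xe9]

t0 = [0x2c, 0x29, 0xd1, 0x3c, 0x19, 0xf8, 0x5c, 0xe9]
t1 = [0xe9, 0x5c, 0xf8, 0x19, 0x3c, 0xd1, 0x29, 0x2c]
t2 = [0x3c, 0x24, 0xd1, 0xf8, 0x29, 0x2a, 0x2c, 0xe9]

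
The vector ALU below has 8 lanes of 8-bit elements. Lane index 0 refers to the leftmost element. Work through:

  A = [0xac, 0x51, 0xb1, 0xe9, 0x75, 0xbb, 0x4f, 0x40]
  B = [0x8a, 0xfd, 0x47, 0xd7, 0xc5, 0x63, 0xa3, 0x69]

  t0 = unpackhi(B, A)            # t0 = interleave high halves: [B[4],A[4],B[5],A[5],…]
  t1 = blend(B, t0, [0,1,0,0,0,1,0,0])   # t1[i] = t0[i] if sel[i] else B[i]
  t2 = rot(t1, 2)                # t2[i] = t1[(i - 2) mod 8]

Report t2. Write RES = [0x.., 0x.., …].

→ t0 |c5|75|63|bb|a3|4f|69|40|
→ t1 |8a|75|47|d7|c5|4f|a3|69|
→ t2 |a3|69|8a|75|47|d7|c5|4f|

RES = [0xa3, 0x69, 0x8a, 0x75, 0x47, 0xd7, 0xc5, 0x4f]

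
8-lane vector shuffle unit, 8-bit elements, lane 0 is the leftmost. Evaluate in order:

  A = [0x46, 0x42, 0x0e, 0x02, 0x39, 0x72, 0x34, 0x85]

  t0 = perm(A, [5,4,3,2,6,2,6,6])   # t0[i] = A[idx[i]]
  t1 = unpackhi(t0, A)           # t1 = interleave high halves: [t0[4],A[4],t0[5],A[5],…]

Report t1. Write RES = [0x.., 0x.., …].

RES = [ 0x34  0x39  0x0e  0x72  0x34  0x34  0x34  0x85 ]

→ t0 |72|39|02|0e|34|0e|34|34|
→ t1 |34|39|0e|72|34|34|34|85|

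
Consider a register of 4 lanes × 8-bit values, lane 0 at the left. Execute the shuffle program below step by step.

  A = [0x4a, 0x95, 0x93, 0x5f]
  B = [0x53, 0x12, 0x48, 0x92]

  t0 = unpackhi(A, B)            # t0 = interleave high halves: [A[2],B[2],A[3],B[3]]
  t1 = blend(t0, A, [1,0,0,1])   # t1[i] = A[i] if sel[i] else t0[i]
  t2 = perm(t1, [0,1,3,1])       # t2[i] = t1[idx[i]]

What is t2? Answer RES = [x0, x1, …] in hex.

t0 = [0x93, 0x48, 0x5f, 0x92]
t1 = [0x4a, 0x48, 0x5f, 0x5f]
t2 = [0x4a, 0x48, 0x5f, 0x48]

RES = [ 0x4a  0x48  0x5f  0x48 ]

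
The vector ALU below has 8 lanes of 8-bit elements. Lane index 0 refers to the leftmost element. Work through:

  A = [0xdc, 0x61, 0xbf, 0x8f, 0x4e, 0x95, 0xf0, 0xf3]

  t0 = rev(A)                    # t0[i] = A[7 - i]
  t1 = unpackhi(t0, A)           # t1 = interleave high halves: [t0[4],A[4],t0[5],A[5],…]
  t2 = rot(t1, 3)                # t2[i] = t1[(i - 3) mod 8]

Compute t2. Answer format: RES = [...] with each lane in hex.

RES = [ 0xf0  0xdc  0xf3  0x8f  0x4e  0xbf  0x95  0x61 ]

→ t0 |f3|f0|95|4e|8f|bf|61|dc|
→ t1 |8f|4e|bf|95|61|f0|dc|f3|
→ t2 |f0|dc|f3|8f|4e|bf|95|61|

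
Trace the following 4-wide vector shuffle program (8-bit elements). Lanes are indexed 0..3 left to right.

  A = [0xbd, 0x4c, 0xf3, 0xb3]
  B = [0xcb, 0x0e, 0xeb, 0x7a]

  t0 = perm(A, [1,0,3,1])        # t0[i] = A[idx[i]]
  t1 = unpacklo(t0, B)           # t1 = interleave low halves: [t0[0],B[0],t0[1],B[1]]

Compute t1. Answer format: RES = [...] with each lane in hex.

RES = [ 0x4c  0xcb  0xbd  0x0e ]

t0 = [0x4c, 0xbd, 0xb3, 0x4c]
t1 = [0x4c, 0xcb, 0xbd, 0x0e]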